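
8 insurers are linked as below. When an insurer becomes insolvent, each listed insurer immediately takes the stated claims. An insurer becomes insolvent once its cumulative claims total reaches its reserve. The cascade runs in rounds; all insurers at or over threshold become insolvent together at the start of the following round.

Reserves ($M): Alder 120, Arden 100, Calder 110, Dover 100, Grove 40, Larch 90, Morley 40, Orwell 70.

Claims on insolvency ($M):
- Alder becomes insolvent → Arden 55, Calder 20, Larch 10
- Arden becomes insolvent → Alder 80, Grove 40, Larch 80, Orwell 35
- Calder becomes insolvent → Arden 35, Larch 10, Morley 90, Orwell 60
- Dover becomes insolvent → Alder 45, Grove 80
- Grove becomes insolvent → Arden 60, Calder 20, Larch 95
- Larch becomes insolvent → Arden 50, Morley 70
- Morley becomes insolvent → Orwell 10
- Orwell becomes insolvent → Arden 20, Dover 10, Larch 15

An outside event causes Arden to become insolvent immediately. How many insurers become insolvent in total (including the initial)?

Round 1 — Arden becomes insolvent (initial).
  Alder: +80 → 80 < 120
  Grove: +40 → 40 ≥ 40
  Larch: +80 → 80 < 90
  Orwell: +35 → 35 < 70
Round 2 — Grove becomes insolvent.
  Calder: +20 → 20 < 110
  Larch: +95 → 175 ≥ 90
Round 3 — Larch becomes insolvent.
  Morley: +70 → 70 ≥ 40
Round 4 — Morley becomes insolvent.
  Orwell: +10 → 45 < 70
No further insolvencies.

4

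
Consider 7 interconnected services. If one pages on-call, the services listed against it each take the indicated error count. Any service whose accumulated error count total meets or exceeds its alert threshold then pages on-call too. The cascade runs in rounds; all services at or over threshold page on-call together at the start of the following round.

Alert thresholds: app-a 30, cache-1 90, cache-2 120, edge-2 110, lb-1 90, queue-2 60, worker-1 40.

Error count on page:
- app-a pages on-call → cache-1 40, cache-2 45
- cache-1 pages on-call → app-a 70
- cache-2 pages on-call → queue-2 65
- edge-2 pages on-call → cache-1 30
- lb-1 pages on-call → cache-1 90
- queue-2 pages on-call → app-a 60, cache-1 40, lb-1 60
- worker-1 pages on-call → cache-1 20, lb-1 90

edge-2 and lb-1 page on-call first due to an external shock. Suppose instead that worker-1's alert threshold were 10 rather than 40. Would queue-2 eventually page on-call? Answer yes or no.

no

With worker-1's alert threshold at 10:
Round 1 — edge-2, lb-1 page on-call (initial).
  cache-1: +30+90 → 120 ≥ 90
Round 2 — cache-1 pages on-call.
  app-a: +70 → 70 ≥ 30
Round 3 — app-a pages on-call.
  cache-2: +45 → 45 < 120
No further pages.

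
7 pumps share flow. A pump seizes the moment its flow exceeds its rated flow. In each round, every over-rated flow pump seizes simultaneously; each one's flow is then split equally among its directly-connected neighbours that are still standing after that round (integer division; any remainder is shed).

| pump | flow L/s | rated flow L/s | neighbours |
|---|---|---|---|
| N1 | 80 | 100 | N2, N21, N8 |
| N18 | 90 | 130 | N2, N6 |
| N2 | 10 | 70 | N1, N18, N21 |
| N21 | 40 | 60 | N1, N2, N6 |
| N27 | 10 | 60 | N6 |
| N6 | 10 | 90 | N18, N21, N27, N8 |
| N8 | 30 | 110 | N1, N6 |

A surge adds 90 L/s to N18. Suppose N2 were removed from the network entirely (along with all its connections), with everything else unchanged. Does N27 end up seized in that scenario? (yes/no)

yes

With N2 removed:
Round 1 — N18 at 180 > 130. N18 seizes.
  N18 sheds 180 L/s to N6: 180 each.
    N6: 10+180 = 190 > 90
Round 2 — N6 seizes.
  N6 sheds 190 L/s to N21, N27, N8: 63 each (1 lost).
    N21: 40+63 = 103 > 60
    N27: 10+63 = 73 > 60
    N8: 30+63 = 93 ≤ 110
Round 3 — N21, N27 seize.
  N21 sheds 103 L/s to N1: 103 each.
    N1: 80+103 = 183 > 100
  N27 sheds 73 L/s: no online neighbours, lost.
Round 4 — N1 seizes.
  N1 sheds 183 L/s to N8: 183 each.
    N8: 93+183 = 276 > 110
Round 5 — N8 seizes.
  N8 sheds 276 L/s: no online neighbours, lost.
No further seizures.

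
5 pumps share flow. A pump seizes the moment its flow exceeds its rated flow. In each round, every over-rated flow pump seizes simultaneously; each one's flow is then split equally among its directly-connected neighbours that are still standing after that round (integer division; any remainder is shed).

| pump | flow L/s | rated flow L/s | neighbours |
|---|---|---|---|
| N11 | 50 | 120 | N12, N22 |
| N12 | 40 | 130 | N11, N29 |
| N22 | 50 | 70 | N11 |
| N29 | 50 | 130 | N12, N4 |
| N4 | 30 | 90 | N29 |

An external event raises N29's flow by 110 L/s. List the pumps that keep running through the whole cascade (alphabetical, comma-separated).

N11, N12, N22

Round 1 — N29 at 160 > 130. N29 seizes.
  N29 sheds 160 L/s to N12, N4: 80 each.
    N12: 40+80 = 120 ≤ 130
    N4: 30+80 = 110 > 90
Round 2 — N4 seizes.
  N4 sheds 110 L/s: no online neighbours, lost.
No further seizures.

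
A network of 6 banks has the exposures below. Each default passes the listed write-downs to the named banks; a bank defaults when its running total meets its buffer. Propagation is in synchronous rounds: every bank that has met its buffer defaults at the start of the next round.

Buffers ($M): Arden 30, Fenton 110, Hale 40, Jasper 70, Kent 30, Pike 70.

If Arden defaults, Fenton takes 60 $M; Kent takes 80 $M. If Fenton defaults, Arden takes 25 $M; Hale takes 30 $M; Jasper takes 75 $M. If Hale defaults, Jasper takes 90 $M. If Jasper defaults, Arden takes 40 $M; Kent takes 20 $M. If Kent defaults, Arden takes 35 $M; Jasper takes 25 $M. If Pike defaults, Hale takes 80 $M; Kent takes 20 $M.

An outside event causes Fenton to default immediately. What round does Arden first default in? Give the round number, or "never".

3

Round 1 — Fenton defaults (initial).
  Arden: +25 → 25 < 30
  Hale: +30 → 30 < 40
  Jasper: +75 → 75 ≥ 70
Round 2 — Jasper defaults.
  Arden: +40 → 65 ≥ 30
  Kent: +20 → 20 < 30
Round 3 — Arden defaults.
  Kent: +80 → 100 ≥ 30
Round 4 — Kent defaults.
No further defaults.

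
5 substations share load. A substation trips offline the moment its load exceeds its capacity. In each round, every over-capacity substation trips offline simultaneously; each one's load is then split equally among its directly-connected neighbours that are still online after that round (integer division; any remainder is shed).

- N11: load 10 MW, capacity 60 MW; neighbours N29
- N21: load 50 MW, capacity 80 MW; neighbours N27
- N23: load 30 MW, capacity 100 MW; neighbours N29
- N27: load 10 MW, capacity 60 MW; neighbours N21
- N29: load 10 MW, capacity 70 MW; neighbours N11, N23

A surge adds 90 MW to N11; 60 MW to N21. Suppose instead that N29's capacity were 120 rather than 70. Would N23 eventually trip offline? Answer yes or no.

no

With N29's capacity at 120:
Round 1 — N11 at 100 > 60; N21 at 110 > 80. N11, N21 trip offline.
  N11 sheds 100 MW to N29: 100 each.
    N29: 10+100 = 110 ≤ 120
  N21 sheds 110 MW to N27: 110 each.
    N27: 10+110 = 120 > 60
Round 2 — N27 trips offline.
  N27 sheds 120 MW: no online neighbours, lost.
No further trips.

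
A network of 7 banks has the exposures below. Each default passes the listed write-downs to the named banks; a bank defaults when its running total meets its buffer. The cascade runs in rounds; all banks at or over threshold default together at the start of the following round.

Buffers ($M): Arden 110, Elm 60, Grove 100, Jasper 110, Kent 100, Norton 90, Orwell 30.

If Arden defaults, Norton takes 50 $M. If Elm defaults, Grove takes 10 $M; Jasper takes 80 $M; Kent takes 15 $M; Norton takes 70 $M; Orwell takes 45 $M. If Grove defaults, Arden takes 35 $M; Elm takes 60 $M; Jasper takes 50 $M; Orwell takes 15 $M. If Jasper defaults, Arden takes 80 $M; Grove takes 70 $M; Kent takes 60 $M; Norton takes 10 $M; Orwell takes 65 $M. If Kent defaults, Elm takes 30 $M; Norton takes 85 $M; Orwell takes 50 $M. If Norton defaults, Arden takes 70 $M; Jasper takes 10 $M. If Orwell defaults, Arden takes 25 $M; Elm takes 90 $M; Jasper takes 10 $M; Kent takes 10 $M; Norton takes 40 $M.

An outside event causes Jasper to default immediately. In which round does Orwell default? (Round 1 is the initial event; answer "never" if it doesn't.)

Round 1 — Jasper defaults (initial).
  Arden: +80 → 80 < 110
  Grove: +70 → 70 < 100
  Kent: +60 → 60 < 100
  Norton: +10 → 10 < 90
  Orwell: +65 → 65 ≥ 30
Round 2 — Orwell defaults.
  Arden: +25 → 105 < 110
  Elm: +90 → 90 ≥ 60
  Kent: +10 → 70 < 100
  Norton: +40 → 50 < 90
Round 3 — Elm defaults.
  Grove: +10 → 80 < 100
  Kent: +15 → 85 < 100
  Norton: +70 → 120 ≥ 90
Round 4 — Norton defaults.
  Arden: +70 → 175 ≥ 110
Round 5 — Arden defaults.
No further defaults.

2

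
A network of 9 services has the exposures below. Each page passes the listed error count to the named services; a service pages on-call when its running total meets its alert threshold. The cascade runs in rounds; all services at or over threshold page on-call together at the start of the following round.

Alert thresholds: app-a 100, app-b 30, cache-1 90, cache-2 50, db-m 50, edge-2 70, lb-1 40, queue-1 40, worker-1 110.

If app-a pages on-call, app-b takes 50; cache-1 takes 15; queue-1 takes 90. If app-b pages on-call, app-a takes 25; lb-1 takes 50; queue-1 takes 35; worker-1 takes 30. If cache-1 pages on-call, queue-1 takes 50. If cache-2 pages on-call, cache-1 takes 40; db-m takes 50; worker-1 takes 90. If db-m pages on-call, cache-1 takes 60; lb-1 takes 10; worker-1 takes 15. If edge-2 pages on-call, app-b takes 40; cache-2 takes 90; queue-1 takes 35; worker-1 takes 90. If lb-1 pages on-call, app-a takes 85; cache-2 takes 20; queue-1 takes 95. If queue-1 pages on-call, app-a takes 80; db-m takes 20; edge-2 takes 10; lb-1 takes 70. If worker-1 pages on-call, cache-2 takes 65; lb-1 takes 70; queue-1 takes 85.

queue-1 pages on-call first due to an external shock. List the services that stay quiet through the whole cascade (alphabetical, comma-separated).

cache-1, cache-2, db-m, edge-2, worker-1

Round 1 — queue-1 pages on-call (initial).
  app-a: +80 → 80 < 100
  db-m: +20 → 20 < 50
  edge-2: +10 → 10 < 70
  lb-1: +70 → 70 ≥ 40
Round 2 — lb-1 pages on-call.
  app-a: +85 → 165 ≥ 100
  cache-2: +20 → 20 < 50
Round 3 — app-a pages on-call.
  app-b: +50 → 50 ≥ 30
  cache-1: +15 → 15 < 90
Round 4 — app-b pages on-call.
  worker-1: +30 → 30 < 110
No further pages.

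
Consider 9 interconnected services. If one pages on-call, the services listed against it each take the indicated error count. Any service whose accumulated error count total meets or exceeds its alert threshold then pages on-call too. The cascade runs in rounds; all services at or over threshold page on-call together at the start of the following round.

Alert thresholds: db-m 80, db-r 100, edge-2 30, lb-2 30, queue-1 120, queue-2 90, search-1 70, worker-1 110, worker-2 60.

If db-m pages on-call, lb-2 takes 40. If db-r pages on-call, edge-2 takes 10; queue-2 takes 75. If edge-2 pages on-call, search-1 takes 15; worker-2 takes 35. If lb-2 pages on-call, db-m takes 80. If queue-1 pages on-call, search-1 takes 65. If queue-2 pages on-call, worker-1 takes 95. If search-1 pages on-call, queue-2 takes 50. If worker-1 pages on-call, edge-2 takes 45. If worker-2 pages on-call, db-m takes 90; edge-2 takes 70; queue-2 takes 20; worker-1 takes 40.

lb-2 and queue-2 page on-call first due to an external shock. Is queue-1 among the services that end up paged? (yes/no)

Round 1 — lb-2, queue-2 page on-call (initial).
  db-m: +80 → 80 ≥ 80
  worker-1: +95 → 95 < 110
Round 2 — db-m pages on-call.
No further pages.

no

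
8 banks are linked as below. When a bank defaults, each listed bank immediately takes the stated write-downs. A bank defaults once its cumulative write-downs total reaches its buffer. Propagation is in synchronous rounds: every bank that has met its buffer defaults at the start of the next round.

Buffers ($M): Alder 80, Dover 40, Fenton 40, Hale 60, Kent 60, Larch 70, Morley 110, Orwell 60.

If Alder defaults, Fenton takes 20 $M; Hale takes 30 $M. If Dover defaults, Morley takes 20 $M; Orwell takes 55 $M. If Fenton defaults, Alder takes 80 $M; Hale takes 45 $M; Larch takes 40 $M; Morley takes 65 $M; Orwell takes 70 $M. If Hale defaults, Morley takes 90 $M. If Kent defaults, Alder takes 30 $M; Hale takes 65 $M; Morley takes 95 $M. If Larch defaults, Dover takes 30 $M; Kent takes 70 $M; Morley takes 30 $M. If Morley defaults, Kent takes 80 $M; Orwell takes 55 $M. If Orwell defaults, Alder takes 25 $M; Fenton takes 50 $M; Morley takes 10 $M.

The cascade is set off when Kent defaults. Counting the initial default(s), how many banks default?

3

Round 1 — Kent defaults (initial).
  Alder: +30 → 30 < 80
  Hale: +65 → 65 ≥ 60
  Morley: +95 → 95 < 110
Round 2 — Hale defaults.
  Morley: +90 → 185 ≥ 110
Round 3 — Morley defaults.
  Orwell: +55 → 55 < 60
No further defaults.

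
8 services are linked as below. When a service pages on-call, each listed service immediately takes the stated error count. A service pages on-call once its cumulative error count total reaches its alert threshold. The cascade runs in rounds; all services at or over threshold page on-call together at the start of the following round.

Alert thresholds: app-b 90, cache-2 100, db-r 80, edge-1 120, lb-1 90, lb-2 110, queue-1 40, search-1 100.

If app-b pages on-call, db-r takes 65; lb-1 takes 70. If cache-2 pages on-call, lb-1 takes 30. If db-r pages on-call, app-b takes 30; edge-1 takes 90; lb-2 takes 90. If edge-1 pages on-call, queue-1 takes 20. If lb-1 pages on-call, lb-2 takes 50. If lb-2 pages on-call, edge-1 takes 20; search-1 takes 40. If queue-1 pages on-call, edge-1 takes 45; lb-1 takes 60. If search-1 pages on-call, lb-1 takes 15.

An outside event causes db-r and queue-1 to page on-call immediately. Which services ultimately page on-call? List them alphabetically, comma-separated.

Round 1 — db-r, queue-1 page on-call (initial).
  app-b: +30 → 30 < 90
  edge-1: +90+45 → 135 ≥ 120
  lb-1: +60 → 60 < 90
  lb-2: +90 → 90 < 110
Round 2 — edge-1 pages on-call.
No further pages.

db-r, edge-1, queue-1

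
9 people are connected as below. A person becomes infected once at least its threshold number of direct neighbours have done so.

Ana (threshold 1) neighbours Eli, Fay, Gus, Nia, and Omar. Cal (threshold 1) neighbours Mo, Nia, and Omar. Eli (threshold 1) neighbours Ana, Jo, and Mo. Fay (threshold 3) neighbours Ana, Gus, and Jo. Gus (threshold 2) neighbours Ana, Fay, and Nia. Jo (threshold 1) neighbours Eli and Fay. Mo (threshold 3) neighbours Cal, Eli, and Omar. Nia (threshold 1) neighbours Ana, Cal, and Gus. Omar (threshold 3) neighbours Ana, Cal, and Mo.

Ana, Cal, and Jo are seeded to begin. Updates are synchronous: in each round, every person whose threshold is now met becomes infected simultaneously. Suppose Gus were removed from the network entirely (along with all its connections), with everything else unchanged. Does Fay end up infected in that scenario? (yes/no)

no

With Gus removed:
Round 1 — Ana, Cal, Jo become infected (initial).
Round 2 — checking thresholds:
  Eli: 2 of 3 neighbours ≥ 1, becomes infected.
  Fay: 2 of 2 neighbours < 3, holds.
  Mo: 1 of 3 neighbours < 3, holds.
  Nia: 2 of 2 neighbours ≥ 1, becomes infected.
  Omar: 2 of 3 neighbours < 3, holds.
Round 3 — no new infections; cascade stops.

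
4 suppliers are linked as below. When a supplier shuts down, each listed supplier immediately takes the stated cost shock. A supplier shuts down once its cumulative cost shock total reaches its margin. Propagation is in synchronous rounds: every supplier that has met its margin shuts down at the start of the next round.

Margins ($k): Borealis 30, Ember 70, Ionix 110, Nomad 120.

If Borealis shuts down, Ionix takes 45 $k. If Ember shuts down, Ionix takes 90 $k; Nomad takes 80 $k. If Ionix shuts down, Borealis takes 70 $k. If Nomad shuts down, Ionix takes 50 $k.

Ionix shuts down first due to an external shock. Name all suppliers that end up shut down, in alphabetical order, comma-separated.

Borealis, Ionix

Round 1 — Ionix shuts down (initial).
  Borealis: +70 → 70 ≥ 30
Round 2 — Borealis shuts down.
No further shutdowns.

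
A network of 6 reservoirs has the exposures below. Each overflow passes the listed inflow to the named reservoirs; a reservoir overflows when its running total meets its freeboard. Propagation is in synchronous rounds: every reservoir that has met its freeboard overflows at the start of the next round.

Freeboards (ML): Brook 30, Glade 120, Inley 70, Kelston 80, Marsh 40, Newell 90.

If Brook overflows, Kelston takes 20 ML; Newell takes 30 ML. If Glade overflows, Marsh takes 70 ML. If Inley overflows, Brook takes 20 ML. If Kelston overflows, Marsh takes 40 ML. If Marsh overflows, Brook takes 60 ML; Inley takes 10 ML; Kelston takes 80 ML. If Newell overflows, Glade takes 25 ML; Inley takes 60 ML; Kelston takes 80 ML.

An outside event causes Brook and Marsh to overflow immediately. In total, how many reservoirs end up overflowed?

Round 1 — Brook, Marsh overflow (initial).
  Inley: +10 → 10 < 70
  Kelston: +20+80 → 100 ≥ 80
  Newell: +30 → 30 < 90
Round 2 — Kelston overflows.
No further overflows.

3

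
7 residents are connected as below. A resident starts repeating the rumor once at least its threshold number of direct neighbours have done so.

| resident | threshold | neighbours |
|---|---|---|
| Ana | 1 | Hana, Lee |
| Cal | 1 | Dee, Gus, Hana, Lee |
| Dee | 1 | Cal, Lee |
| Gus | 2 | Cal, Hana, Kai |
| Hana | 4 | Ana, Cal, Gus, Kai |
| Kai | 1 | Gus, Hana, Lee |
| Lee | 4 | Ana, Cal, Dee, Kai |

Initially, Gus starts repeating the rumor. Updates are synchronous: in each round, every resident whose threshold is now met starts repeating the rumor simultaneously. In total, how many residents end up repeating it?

4

Round 1 — Gus starts repeating the rumor (initial).
Round 2 — checking thresholds:
  Cal: 1 of 4 neighbours ≥ 1, starts repeating the rumor.
  Hana: 1 of 4 neighbours < 4, not yet.
  Kai: 1 of 3 neighbours ≥ 1, starts repeating the rumor.
Round 3 — checking thresholds:
  Dee: 1 of 2 neighbours ≥ 1, starts repeating the rumor.
  Hana: 3 of 4 neighbours < 4, not yet.
  Lee: 2 of 4 neighbours < 4, not yet.
Round 4 — no new spreads; cascade stops.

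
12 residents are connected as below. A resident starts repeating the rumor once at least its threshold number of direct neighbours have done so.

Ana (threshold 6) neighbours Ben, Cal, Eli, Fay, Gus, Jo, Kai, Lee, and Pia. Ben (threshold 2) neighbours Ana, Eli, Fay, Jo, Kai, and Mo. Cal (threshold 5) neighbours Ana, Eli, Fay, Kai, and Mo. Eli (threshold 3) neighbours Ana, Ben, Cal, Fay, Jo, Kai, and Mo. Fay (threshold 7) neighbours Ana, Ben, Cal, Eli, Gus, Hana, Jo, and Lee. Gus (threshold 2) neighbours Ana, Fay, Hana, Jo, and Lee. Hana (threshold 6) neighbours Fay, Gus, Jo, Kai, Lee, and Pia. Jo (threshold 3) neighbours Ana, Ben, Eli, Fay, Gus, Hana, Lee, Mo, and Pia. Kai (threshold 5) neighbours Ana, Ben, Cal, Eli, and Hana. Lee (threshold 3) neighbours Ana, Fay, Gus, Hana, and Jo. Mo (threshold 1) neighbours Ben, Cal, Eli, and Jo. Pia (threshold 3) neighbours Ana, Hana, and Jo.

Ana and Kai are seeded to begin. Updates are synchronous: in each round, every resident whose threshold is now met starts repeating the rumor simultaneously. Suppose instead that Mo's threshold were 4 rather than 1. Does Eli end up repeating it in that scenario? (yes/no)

yes

With Mo's threshold at 4:
Round 1 — Ana, Kai start repeating the rumor (initial).
Round 2 — checking thresholds:
  Ben: 2 of 6 neighbours ≥ 2, starts repeating the rumor.
  Cal: 2 of 5 neighbours < 5, not yet.
  Eli: 2 of 7 neighbours < 3, not yet.
  Fay: 1 of 8 neighbours < 7, not yet.
  Gus: 1 of 5 neighbours < 2, not yet.
  Hana: 1 of 6 neighbours < 6, not yet.
  Jo: 1 of 9 neighbours < 3, not yet.
  Lee: 1 of 5 neighbours < 3, not yet.
  Pia: 1 of 3 neighbours < 3, not yet.
Round 3 — checking thresholds:
  Cal: 2 of 5 neighbours < 5, not yet.
  Eli: 3 of 7 neighbours ≥ 3, starts repeating the rumor.
  Fay: 2 of 8 neighbours < 7, not yet.
  Gus: 1 of 5 neighbours < 2, not yet.
  Hana: 1 of 6 neighbours < 6, not yet.
  Jo: 2 of 9 neighbours < 3, not yet.
  Lee: 1 of 5 neighbours < 3, not yet.
  Mo: 1 of 4 neighbours < 4, not yet.
  Pia: 1 of 3 neighbours < 3, not yet.
Round 4 — checking thresholds:
  Cal: 3 of 5 neighbours < 5, not yet.
  Fay: 3 of 8 neighbours < 7, not yet.
  Gus: 1 of 5 neighbours < 2, not yet.
  Hana: 1 of 6 neighbours < 6, not yet.
  Jo: 3 of 9 neighbours ≥ 3, starts repeating the rumor.
  Lee: 1 of 5 neighbours < 3, not yet.
  Mo: 2 of 4 neighbours < 4, not yet.
  Pia: 1 of 3 neighbours < 3, not yet.
Round 5 — checking thresholds:
  Cal: 3 of 5 neighbours < 5, not yet.
  Fay: 4 of 8 neighbours < 7, not yet.
  Gus: 2 of 5 neighbours ≥ 2, starts repeating the rumor.
  Hana: 2 of 6 neighbours < 6, not yet.
  Lee: 2 of 5 neighbours < 3, not yet.
  Mo: 3 of 4 neighbours < 4, not yet.
  Pia: 2 of 3 neighbours < 3, not yet.
Round 6 — checking thresholds:
  Cal: 3 of 5 neighbours < 5, not yet.
  Fay: 5 of 8 neighbours < 7, not yet.
  Hana: 3 of 6 neighbours < 6, not yet.
  Lee: 3 of 5 neighbours ≥ 3, starts repeating the rumor.
  Mo: 3 of 4 neighbours < 4, not yet.
  Pia: 2 of 3 neighbours < 3, not yet.
Round 7 — no new spreads; cascade stops.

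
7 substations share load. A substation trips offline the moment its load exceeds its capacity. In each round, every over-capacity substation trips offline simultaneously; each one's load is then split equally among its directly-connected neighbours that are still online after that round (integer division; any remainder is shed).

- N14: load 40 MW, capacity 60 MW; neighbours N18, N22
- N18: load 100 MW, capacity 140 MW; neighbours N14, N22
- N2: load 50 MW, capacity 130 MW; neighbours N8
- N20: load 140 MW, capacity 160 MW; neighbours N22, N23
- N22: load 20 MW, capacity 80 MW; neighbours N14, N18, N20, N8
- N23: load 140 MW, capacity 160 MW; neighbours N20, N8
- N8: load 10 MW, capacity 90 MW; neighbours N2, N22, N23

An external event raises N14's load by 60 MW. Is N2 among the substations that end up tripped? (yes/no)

Round 1 — N14 at 100 > 60. N14 trips offline.
  N14 sheds 100 MW to N18, N22: 50 each.
    N18: 100+50 = 150 > 140
    N22: 20+50 = 70 ≤ 80
Round 2 — N18 trips offline.
  N18 sheds 150 MW to N22: 150 each.
    N22: 70+150 = 220 > 80
Round 3 — N22 trips offline.
  N22 sheds 220 MW to N20, N8: 110 each.
    N20: 140+110 = 250 > 160
    N8: 10+110 = 120 > 90
Round 4 — N20, N8 trip offline.
  N20 sheds 250 MW to N23: 250 each.
    N23: 140+250 = 390 > 160
  N8 sheds 120 MW to N2, N23: 60 each.
    N2: 50+60 = 110 ≤ 130
    N23: 390+60 = 450 > 160
Round 5 — N23 trips offline.
  N23 sheds 450 MW: no online neighbours, lost.
No further trips.

no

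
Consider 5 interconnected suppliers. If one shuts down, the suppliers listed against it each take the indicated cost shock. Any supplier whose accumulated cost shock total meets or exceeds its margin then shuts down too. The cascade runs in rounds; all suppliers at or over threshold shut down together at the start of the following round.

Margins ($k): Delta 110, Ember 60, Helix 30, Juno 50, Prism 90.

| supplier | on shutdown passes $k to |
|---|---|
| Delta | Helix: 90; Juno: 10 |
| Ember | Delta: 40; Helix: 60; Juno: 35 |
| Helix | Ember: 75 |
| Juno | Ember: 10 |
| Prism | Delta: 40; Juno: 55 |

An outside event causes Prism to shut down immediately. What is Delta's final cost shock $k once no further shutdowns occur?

Round 1 — Prism shuts down (initial).
  Delta: +40 → 40 < 110
  Juno: +55 → 55 ≥ 50
Round 2 — Juno shuts down.
  Ember: +10 → 10 < 60
No further shutdowns.

40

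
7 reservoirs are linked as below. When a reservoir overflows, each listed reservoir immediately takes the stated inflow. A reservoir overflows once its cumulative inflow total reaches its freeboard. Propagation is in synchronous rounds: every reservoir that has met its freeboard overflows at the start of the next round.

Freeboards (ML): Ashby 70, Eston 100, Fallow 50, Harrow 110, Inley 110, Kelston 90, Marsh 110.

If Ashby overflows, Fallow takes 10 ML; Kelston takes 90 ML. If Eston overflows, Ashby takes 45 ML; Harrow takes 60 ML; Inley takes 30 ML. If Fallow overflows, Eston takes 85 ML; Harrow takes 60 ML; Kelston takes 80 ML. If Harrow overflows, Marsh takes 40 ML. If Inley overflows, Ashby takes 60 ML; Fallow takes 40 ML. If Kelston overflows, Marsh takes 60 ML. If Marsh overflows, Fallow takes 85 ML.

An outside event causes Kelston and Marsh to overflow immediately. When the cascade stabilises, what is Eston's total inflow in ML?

85

Round 1 — Kelston, Marsh overflow (initial).
  Fallow: +85 → 85 ≥ 50
Round 2 — Fallow overflows.
  Eston: +85 → 85 < 100
  Harrow: +60 → 60 < 110
No further overflows.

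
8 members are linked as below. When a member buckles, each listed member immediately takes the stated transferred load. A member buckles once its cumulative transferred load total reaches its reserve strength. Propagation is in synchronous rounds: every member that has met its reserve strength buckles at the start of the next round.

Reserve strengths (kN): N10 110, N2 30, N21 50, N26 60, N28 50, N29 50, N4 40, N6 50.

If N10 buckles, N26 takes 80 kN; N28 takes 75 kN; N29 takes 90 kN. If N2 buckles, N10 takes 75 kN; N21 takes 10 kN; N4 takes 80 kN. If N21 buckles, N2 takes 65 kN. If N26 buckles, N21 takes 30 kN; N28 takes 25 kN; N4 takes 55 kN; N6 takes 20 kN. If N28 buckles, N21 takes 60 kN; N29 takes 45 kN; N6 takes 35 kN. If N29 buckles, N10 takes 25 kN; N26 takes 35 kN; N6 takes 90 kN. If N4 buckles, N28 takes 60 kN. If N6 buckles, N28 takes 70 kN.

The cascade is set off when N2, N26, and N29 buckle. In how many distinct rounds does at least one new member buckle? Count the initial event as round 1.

Round 1 — N2, N26, N29 buckle (initial).
  N10: +75+25 → 100 < 110
  N21: +10+30 → 40 < 50
  N28: +25 → 25 < 50
  N4: +80+55 → 135 ≥ 40
  N6: +20+90 → 110 ≥ 50
Round 2 — N4, N6 buckle.
  N28: +60+70 → 155 ≥ 50
Round 3 — N28 buckles.
  N21: +60 → 100 ≥ 50
Round 4 — N21 buckles.
No further bucklings.

4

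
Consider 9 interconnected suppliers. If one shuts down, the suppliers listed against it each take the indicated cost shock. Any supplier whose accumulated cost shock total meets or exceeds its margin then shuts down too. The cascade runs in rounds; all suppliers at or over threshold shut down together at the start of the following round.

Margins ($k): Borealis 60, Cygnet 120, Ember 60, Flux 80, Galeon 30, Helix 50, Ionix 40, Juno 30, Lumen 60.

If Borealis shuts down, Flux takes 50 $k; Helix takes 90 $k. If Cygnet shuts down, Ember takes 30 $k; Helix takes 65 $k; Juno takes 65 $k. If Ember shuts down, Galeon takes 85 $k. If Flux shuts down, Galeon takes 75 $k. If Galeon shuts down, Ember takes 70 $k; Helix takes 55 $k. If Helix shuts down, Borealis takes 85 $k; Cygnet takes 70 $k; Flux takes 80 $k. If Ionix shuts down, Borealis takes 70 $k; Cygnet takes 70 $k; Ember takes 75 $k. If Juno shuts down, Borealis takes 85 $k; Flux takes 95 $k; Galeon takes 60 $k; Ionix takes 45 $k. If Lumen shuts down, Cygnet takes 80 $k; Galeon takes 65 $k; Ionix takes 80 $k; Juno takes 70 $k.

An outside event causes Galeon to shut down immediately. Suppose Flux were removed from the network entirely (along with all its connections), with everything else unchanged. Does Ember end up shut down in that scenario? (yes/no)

With Flux removed:
Round 1 — Galeon shuts down (initial).
  Ember: +70 → 70 ≥ 60
  Helix: +55 → 55 ≥ 50
Round 2 — Ember, Helix shut down.
  Borealis: +85 → 85 ≥ 60
  Cygnet: +70 → 70 < 120
Round 3 — Borealis shuts down.
No further shutdowns.

yes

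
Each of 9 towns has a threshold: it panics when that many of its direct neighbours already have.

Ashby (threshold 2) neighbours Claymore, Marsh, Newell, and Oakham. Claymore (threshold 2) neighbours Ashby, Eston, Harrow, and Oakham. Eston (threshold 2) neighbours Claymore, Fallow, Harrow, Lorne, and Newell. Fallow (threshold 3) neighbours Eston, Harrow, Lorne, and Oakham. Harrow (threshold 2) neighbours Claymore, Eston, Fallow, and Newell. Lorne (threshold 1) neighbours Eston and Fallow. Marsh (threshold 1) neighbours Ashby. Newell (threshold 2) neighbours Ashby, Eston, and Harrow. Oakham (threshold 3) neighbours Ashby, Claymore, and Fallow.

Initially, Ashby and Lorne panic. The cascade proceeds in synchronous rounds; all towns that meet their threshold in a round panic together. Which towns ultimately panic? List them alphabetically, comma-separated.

Ashby, Lorne, Marsh

Round 1 — Ashby, Lorne panic (initial).
Round 2 — checking thresholds:
  Claymore: 1 of 4 neighbours < 2, not yet.
  Eston: 1 of 5 neighbours < 2, not yet.
  Fallow: 1 of 4 neighbours < 3, not yet.
  Marsh: 1 of 1 neighbours ≥ 1, panics.
  Newell: 1 of 3 neighbours < 2, not yet.
  Oakham: 1 of 3 neighbours < 3, not yet.
Round 3 — no new panics; cascade stops.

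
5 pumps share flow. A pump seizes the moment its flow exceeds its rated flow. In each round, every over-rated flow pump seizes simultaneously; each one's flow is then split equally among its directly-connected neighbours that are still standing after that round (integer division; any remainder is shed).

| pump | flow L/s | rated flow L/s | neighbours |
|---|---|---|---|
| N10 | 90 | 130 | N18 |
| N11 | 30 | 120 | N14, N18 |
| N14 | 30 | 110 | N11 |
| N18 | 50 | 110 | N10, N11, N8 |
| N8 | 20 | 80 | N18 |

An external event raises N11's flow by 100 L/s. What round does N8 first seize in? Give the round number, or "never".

Round 1 — N11 at 130 > 120. N11 seizes.
  N11 sheds 130 L/s to N14, N18: 65 each.
    N14: 30+65 = 95 ≤ 110
    N18: 50+65 = 115 > 110
Round 2 — N18 seizes.
  N18 sheds 115 L/s to N10, N8: 57 each (1 lost).
    N10: 90+57 = 147 > 130
    N8: 20+57 = 77 ≤ 80
Round 3 — N10 seizes.
  N10 sheds 147 L/s: no online neighbours, lost.
No further seizures.

never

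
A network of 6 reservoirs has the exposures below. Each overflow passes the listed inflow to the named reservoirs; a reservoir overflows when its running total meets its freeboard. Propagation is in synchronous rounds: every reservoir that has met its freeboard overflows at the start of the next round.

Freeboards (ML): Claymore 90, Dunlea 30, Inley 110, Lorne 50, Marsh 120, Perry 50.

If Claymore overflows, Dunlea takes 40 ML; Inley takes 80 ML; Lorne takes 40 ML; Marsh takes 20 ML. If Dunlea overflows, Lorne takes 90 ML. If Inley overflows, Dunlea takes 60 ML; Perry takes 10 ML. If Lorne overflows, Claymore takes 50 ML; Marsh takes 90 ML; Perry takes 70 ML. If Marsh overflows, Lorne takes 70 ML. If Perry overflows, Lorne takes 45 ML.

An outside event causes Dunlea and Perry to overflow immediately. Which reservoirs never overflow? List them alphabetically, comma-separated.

Claymore, Inley, Marsh

Round 1 — Dunlea, Perry overflow (initial).
  Lorne: +90+45 → 135 ≥ 50
Round 2 — Lorne overflows.
  Claymore: +50 → 50 < 90
  Marsh: +90 → 90 < 120
No further overflows.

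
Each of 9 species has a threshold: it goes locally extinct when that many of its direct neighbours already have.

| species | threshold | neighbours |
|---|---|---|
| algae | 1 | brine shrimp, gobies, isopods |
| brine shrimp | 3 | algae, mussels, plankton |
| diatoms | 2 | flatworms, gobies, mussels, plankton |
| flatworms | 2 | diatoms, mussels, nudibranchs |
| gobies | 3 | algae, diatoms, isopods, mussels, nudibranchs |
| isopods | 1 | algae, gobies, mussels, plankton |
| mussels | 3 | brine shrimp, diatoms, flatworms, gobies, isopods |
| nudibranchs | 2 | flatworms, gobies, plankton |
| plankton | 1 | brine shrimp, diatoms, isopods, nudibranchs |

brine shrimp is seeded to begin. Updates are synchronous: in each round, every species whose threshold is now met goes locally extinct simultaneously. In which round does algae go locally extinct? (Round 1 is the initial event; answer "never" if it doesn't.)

Round 1 — brine shrimp goes locally extinct (initial).
Round 2 — checking thresholds:
  algae: 1 of 3 neighbours ≥ 1, goes locally extinct.
  mussels: 1 of 5 neighbours < 3, holds.
  plankton: 1 of 4 neighbours ≥ 1, goes locally extinct.
Round 3 — checking thresholds:
  diatoms: 1 of 4 neighbours < 2, holds.
  gobies: 1 of 5 neighbours < 3, holds.
  isopods: 2 of 4 neighbours ≥ 1, goes locally extinct.
  mussels: 1 of 5 neighbours < 3, holds.
  nudibranchs: 1 of 3 neighbours < 2, holds.
Round 4 — no new extinctions; cascade stops.

2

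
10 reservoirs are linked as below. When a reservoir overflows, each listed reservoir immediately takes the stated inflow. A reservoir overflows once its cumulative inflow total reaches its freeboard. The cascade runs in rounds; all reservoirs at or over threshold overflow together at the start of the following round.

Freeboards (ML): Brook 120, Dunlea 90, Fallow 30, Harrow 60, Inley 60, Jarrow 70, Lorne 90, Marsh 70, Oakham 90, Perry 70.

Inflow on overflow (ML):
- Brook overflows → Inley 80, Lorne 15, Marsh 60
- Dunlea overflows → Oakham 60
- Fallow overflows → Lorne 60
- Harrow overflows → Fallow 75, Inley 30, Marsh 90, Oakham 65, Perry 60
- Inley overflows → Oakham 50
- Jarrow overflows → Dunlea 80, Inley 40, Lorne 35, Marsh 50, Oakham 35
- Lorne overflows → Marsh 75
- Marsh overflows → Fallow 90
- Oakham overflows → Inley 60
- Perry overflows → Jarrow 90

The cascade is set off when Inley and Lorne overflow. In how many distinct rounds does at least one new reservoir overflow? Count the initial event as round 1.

Round 1 — Inley, Lorne overflow (initial).
  Marsh: +75 → 75 ≥ 70
  Oakham: +50 → 50 < 90
Round 2 — Marsh overflows.
  Fallow: +90 → 90 ≥ 30
Round 3 — Fallow overflows.
No further overflows.

3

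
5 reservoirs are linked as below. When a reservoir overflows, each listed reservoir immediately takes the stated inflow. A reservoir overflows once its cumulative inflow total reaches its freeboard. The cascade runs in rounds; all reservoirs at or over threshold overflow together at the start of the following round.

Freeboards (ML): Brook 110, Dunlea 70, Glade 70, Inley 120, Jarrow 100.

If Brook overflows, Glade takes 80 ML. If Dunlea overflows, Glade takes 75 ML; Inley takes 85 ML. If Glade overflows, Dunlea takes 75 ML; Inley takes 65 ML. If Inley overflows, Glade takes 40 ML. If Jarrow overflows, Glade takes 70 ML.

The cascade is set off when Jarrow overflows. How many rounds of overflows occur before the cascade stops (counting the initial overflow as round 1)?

4

Round 1 — Jarrow overflows (initial).
  Glade: +70 → 70 ≥ 70
Round 2 — Glade overflows.
  Dunlea: +75 → 75 ≥ 70
  Inley: +65 → 65 < 120
Round 3 — Dunlea overflows.
  Inley: +85 → 150 ≥ 120
Round 4 — Inley overflows.
No further overflows.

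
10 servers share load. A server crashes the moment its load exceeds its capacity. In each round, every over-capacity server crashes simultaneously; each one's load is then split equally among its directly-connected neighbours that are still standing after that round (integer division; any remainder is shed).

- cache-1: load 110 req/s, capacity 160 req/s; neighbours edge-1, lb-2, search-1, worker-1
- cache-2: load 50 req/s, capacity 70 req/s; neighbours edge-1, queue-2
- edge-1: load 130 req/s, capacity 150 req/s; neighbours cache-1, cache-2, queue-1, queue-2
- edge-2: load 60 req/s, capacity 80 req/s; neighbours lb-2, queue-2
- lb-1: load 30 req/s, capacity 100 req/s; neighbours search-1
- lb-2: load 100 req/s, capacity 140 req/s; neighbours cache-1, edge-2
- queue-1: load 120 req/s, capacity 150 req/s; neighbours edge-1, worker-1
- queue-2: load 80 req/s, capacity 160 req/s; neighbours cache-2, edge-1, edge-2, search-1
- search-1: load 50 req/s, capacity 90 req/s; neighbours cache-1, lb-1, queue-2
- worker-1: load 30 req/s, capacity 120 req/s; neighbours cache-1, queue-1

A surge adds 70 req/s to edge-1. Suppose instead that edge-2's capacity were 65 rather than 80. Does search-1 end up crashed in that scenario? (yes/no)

yes

With edge-2's capacity at 65:
Round 1 — edge-1 at 200 > 150. edge-1 crashes.
  edge-1 sheds 200 req/s to cache-1, cache-2, queue-1, queue-2: 50 each.
    cache-1: 110+50 = 160 ≤ 160
    cache-2: 50+50 = 100 > 70
    queue-1: 120+50 = 170 > 150
    queue-2: 80+50 = 130 ≤ 160
Round 2 — cache-2, queue-1 crash.
  cache-2 sheds 100 req/s to queue-2: 100 each.
    queue-2: 130+100 = 230 > 160
  queue-1 sheds 170 req/s to worker-1: 170 each.
    worker-1: 30+170 = 200 > 120
Round 3 — queue-2, worker-1 crash.
  queue-2 sheds 230 req/s to edge-2, search-1: 115 each.
    edge-2: 60+115 = 175 > 65
    search-1: 50+115 = 165 > 90
  worker-1 sheds 200 req/s to cache-1: 200 each.
    cache-1: 160+200 = 360 > 160
Round 4 — cache-1, edge-2, search-1 crash.
  cache-1 sheds 360 req/s to lb-2: 360 each.
    lb-2: 100+360 = 460 > 140
  edge-2 sheds 175 req/s to lb-2: 175 each.
    lb-2: 460+175 = 635 > 140
  search-1 sheds 165 req/s to lb-1: 165 each.
    lb-1: 30+165 = 195 > 100
Round 5 — lb-1, lb-2 crash.
  lb-1 sheds 195 req/s: no online neighbours, lost.
  lb-2 sheds 635 req/s: no online neighbours, lost.
No further crashes.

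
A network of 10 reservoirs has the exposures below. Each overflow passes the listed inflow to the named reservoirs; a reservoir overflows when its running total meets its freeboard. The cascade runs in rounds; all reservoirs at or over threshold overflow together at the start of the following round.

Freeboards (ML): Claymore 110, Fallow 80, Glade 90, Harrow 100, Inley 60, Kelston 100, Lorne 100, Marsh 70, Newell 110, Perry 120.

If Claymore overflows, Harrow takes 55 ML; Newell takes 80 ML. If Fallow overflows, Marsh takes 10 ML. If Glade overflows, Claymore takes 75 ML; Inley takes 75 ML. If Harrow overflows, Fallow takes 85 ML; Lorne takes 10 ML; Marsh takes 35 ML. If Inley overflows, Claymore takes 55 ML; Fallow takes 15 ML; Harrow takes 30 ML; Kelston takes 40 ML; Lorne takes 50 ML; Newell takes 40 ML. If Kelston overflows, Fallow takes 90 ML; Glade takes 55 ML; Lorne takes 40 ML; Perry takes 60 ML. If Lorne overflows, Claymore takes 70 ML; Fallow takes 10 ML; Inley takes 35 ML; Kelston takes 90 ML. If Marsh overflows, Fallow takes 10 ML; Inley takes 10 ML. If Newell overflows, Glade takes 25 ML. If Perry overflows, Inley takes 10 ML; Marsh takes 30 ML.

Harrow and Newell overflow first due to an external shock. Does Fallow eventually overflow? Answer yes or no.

yes

Round 1 — Harrow, Newell overflow (initial).
  Fallow: +85 → 85 ≥ 80
  Glade: +25 → 25 < 90
  Lorne: +10 → 10 < 100
  Marsh: +35 → 35 < 70
Round 2 — Fallow overflows.
  Marsh: +10 → 45 < 70
No further overflows.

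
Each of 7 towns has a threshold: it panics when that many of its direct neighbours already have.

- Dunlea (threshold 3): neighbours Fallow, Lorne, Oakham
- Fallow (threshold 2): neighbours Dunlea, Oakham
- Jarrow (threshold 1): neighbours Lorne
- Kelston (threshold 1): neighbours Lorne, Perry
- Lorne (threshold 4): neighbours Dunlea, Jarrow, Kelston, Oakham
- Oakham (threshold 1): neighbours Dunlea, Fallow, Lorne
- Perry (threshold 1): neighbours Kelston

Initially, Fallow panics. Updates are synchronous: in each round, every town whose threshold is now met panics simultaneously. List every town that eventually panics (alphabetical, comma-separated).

Fallow, Oakham

Round 1 — Fallow panics (initial).
Round 2 — checking thresholds:
  Dunlea: 1 of 3 neighbours < 3, holds.
  Oakham: 1 of 3 neighbours ≥ 1, panics.
Round 3 — no new panics; cascade stops.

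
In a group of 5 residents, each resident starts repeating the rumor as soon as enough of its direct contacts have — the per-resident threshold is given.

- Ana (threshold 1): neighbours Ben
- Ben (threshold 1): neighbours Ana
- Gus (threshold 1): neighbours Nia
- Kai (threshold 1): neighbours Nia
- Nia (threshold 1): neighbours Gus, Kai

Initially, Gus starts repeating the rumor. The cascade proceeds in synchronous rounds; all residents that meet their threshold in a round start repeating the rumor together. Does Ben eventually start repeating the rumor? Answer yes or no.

Round 1 — Gus starts repeating the rumor (initial).
Round 2 — checking thresholds:
  Nia: 1 of 2 neighbours ≥ 1, starts repeating the rumor.
Round 3 — checking thresholds:
  Kai: 1 of 1 neighbours ≥ 1, starts repeating the rumor.
Round 4 — no new spreads; cascade stops.

no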